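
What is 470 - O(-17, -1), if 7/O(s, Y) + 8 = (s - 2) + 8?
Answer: 8937/19 ≈ 470.37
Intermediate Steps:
O(s, Y) = 7/(-2 + s) (O(s, Y) = 7/(-8 + ((s - 2) + 8)) = 7/(-8 + ((-2 + s) + 8)) = 7/(-8 + (6 + s)) = 7/(-2 + s))
470 - O(-17, -1) = 470 - 7/(-2 - 17) = 470 - 7/(-19) = 470 - 7*(-1)/19 = 470 - 1*(-7/19) = 470 + 7/19 = 8937/19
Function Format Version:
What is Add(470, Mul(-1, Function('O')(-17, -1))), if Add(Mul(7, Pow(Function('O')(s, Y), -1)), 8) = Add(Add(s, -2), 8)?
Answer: Rational(8937, 19) ≈ 470.37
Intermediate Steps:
Function('O')(s, Y) = Mul(7, Pow(Add(-2, s), -1)) (Function('O')(s, Y) = Mul(7, Pow(Add(-8, Add(Add(s, -2), 8)), -1)) = Mul(7, Pow(Add(-8, Add(Add(-2, s), 8)), -1)) = Mul(7, Pow(Add(-8, Add(6, s)), -1)) = Mul(7, Pow(Add(-2, s), -1)))
Add(470, Mul(-1, Function('O')(-17, -1))) = Add(470, Mul(-1, Mul(7, Pow(Add(-2, -17), -1)))) = Add(470, Mul(-1, Mul(7, Pow(-19, -1)))) = Add(470, Mul(-1, Mul(7, Rational(-1, 19)))) = Add(470, Mul(-1, Rational(-7, 19))) = Add(470, Rational(7, 19)) = Rational(8937, 19)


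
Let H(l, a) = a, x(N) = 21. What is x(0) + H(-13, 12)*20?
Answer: 261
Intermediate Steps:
x(0) + H(-13, 12)*20 = 21 + 12*20 = 21 + 240 = 261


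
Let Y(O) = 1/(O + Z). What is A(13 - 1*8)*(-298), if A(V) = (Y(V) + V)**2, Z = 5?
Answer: -387549/50 ≈ -7751.0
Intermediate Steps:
Y(O) = 1/(5 + O) (Y(O) = 1/(O + 5) = 1/(5 + O))
A(V) = (V + 1/(5 + V))**2 (A(V) = (1/(5 + V) + V)**2 = (V + 1/(5 + V))**2)
A(13 - 1*8)*(-298) = ((13 - 1*8) + 1/(5 + (13 - 1*8)))**2*(-298) = ((13 - 8) + 1/(5 + (13 - 8)))**2*(-298) = (5 + 1/(5 + 5))**2*(-298) = (5 + 1/10)**2*(-298) = (51/10)**2*(-298) = (2601/100)*(-298) = -387549/50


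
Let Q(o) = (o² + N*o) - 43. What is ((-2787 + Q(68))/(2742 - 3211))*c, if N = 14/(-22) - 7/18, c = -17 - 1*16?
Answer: 170704/1407 ≈ 121.32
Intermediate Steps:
c = -33 (c = -17 - 16 = -33)
N = -203/198 (N = 14*(-1/22) - 7*1/18 = -7/11 - 7/18 = -203/198 ≈ -1.0253)
Q(o) = -43 + o² - 203*o/198 (Q(o) = (o² - 203*o/198) - 43 = -43 + o² - 203*o/198)
((-2787 + Q(68))/(2742 - 3211))*c = ((-2787 + (-43 + 68² - 203/198*68))/(2742 - 3211))*(-33) = ((-2787 + (-43 + 4624 - 6902/99))/(-469))*(-33) = ((-2787 + 446617/99)*(-1/469))*(-33) = ((170704/99)*(-1/469))*(-33) = -170704/46431*(-33) = 170704/1407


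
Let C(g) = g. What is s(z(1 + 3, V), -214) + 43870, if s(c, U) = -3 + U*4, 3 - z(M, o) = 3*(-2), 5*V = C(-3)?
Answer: 43011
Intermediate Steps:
V = -⅗ (V = (⅕)*(-3) = -⅗ ≈ -0.60000)
z(M, o) = 9 (z(M, o) = 3 - 3*(-2) = 3 - 1*(-6) = 3 + 6 = 9)
s(c, U) = -3 + 4*U
s(z(1 + 3, V), -214) + 43870 = (-3 + 4*(-214)) + 43870 = (-3 - 856) + 43870 = -859 + 43870 = 43011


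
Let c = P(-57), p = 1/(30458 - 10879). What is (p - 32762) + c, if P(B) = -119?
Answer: -643777098/19579 ≈ -32881.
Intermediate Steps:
p = 1/19579 ≈ 5.1075e-5
c = -119
(p - 32762) + c = (1/19579 - 32762) - 119 = -641447197/19579 - 119 = -643777098/19579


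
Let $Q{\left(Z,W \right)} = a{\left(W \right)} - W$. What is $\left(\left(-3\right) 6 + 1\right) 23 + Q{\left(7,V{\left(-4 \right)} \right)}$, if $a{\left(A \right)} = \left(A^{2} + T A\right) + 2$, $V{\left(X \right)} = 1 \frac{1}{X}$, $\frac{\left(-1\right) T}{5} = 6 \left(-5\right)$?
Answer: $- \frac{6819}{16} \approx -426.19$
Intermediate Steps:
$T = 150$ ($T = - 5 \cdot 6 \left(-5\right) = \left(-5\right) \left(-30\right) = 150$)
$V{\left(X \right)} = \frac{1}{X}$
$a{\left(A \right)} = 2 + A^{2} + 150 A$ ($a{\left(A \right)} = \left(A^{2} + 150 A\right) + 2 = 2 + A^{2} + 150 A$)
$Q{\left(Z,W \right)} = 2 + W^{2} + 149 W$ ($Q{\left(Z,W \right)} = \left(2 + W^{2} + 150 W\right) - W = 2 + W^{2} + 149 W$)
$\left(\left(-3\right) 6 + 1\right) 23 + Q{\left(7,V{\left(-4 \right)} \right)} = \left(\left(-3\right) 6 + 1\right) 23 + \left(2 + \left(\frac{1}{-4}\right)^{2} + \frac{149}{-4}\right) = \left(-18 + 1\right) 23 + \left(2 + \left(- \frac{1}{4}\right)^{2} + 149 \left(- \frac{1}{4}\right)\right) = \left(-17\right) 23 + \left(2 + \frac{1}{16} - \frac{149}{4}\right) = -391 - \frac{563}{16} = - \frac{6819}{16}$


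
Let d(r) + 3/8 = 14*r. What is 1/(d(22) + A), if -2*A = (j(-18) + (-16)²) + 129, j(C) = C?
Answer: 8/993 ≈ 0.0080564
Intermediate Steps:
d(r) = -3/8 + 14*r
A = -367/2 (A = -((-18 + (-16)²) + 129)/2 = -((-18 + 256) + 129)/2 = -(238 + 129)/2 = -½*367 = -367/2 ≈ -183.50)
1/(d(22) + A) = 1/((-3/8 + 14*22) - 367/2) = 1/((-3/8 + 308) - 367/2) = 1/(2461/8 - 367/2) = 1/(993/8) = 8/993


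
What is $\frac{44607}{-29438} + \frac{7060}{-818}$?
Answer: $- \frac{122160403}{12040142} \approx -10.146$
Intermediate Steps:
$\frac{44607}{-29438} + \frac{7060}{-818} = 44607 \left(- \frac{1}{29438}\right) + 7060 \left(- \frac{1}{818}\right) = - \frac{44607}{29438} - \frac{3530}{409} = - \frac{122160403}{12040142}$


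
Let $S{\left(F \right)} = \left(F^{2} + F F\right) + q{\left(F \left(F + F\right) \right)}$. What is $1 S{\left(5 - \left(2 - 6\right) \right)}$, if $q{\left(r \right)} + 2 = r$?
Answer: $322$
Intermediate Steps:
$q{\left(r \right)} = -2 + r$
$S{\left(F \right)} = -2 + 4 F^{2}$ ($S{\left(F \right)} = \left(F^{2} + F F\right) + \left(-2 + F \left(F + F\right)\right) = \left(F^{2} + F^{2}\right) + \left(-2 + F 2 F\right) = 2 F^{2} + \left(-2 + 2 F^{2}\right) = -2 + 4 F^{2}$)
$1 S{\left(5 - \left(2 - 6\right) \right)} = 1 \left(-2 + 4 \left(5 - \left(2 - 6\right)\right)^{2}\right) = 1 \left(-2 + 4 \left(5 - -4\right)^{2}\right) = 1 \left(-2 + 4 \left(5 + 4\right)^{2}\right) = 1 \left(-2 + 4 \cdot 9^{2}\right) = 1 \left(-2 + 4 \cdot 81\right) = 1 \left(-2 + 324\right) = 1 \cdot 322 = 322$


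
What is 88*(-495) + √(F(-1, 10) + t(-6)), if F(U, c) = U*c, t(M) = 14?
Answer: -43558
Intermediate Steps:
88*(-495) + √(F(-1, 10) + t(-6)) = 88*(-495) + √(-1*10 + 14) = -43560 + √(-10 + 14) = -43560 + √4 = -43560 + 2 = -43558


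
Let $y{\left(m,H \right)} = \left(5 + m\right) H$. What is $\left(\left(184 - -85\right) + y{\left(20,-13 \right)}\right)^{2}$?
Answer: $3136$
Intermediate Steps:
$y{\left(m,H \right)} = H \left(5 + m\right)$
$\left(\left(184 - -85\right) + y{\left(20,-13 \right)}\right)^{2} = \left(\left(184 - -85\right) - 13 \left(5 + 20\right)\right)^{2} = \left(\left(184 + 85\right) - 325\right)^{2} = \left(269 - 325\right)^{2} = \left(-56\right)^{2} = 3136$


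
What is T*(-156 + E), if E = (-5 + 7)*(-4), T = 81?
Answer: -13284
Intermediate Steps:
E = -8 (E = 2*(-4) = -8)
T*(-156 + E) = 81*(-156 - 8) = 81*(-164) = -13284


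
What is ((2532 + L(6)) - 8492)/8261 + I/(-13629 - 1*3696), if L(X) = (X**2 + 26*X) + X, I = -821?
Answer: -8458579/13011075 ≈ -0.65011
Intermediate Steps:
L(X) = X**2 + 27*X
((2532 + L(6)) - 8492)/8261 + I/(-13629 - 1*3696) = ((2532 + 6*(27 + 6)) - 8492)/8261 - 821/(-13629 - 1*3696) = ((2532 + 6*33) - 8492)*(1/8261) - 821/(-13629 - 3696) = ((2532 + 198) - 8492)*(1/8261) - 821/(-17325) = (2730 - 8492)*(1/8261) - 821*(-1/17325) = -5762*1/8261 + 821/17325 = -5762/8261 + 821/17325 = -8458579/13011075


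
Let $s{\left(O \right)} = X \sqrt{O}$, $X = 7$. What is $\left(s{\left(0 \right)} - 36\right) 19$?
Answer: $-684$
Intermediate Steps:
$s{\left(O \right)} = 7 \sqrt{O}$
$\left(s{\left(0 \right)} - 36\right) 19 = \left(7 \sqrt{0} - 36\right) 19 = \left(7 \cdot 0 - 36\right) 19 = \left(0 - 36\right) 19 = \left(-36\right) 19 = -684$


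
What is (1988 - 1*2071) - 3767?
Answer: -3850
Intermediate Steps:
(1988 - 1*2071) - 3767 = (1988 - 2071) - 3767 = -83 - 3767 = -3850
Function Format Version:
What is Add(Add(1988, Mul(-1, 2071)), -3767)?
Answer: -3850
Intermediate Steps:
Add(Add(1988, Mul(-1, 2071)), -3767) = Add(Add(1988, -2071), -3767) = Add(-83, -3767) = -3850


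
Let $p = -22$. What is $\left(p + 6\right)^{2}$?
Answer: $256$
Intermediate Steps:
$\left(p + 6\right)^{2} = \left(-22 + 6\right)^{2} = \left(-16\right)^{2} = 256$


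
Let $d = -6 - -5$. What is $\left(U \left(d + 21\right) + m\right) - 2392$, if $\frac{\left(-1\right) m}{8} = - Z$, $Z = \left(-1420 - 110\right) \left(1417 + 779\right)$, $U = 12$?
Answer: $-26881192$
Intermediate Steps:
$d = -1$ ($d = -6 + 5 = -1$)
$Z = -3359880$ ($Z = \left(-1530\right) 2196 = -3359880$)
$m = -26879040$ ($m = - 8 \left(\left(-1\right) \left(-3359880\right)\right) = \left(-8\right) 3359880 = -26879040$)
$\left(U \left(d + 21\right) + m\right) - 2392 = \left(12 \left(-1 + 21\right) - 26879040\right) - 2392 = \left(12 \cdot 20 - 26879040\right) - 2392 = \left(240 - 26879040\right) - 2392 = -26878800 - 2392 = -26881192$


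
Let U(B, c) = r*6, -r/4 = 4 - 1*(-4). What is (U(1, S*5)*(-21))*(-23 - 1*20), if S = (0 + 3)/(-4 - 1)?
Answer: -173376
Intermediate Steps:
S = -3/5 (S = 3/(-5) = 3*(-1/5) = -3/5 ≈ -0.60000)
r = -32 (r = -4*(4 - 1*(-4)) = -4*(4 + 4) = -4*8 = -32)
U(B, c) = -192 (U(B, c) = -32*6 = -192)
(U(1, S*5)*(-21))*(-23 - 1*20) = (-192*(-21))*(-23 - 1*20) = 4032*(-23 - 20) = 4032*(-43) = -173376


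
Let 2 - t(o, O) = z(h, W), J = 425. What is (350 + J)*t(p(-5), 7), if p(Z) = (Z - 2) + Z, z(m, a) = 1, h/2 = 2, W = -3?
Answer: 775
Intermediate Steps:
h = 4 (h = 2*2 = 4)
p(Z) = -2 + 2*Z (p(Z) = (-2 + Z) + Z = -2 + 2*Z)
t(o, O) = 1 (t(o, O) = 2 - 1*1 = 2 - 1 = 1)
(350 + J)*t(p(-5), 7) = (350 + 425)*1 = 775*1 = 775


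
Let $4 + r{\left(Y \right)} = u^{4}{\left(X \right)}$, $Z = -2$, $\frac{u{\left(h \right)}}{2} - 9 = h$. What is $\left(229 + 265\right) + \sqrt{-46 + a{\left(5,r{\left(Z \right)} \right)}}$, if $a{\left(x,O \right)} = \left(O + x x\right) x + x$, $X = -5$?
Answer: $494 + 8 \sqrt{321} \approx 637.33$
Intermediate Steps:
$u{\left(h \right)} = 18 + 2 h$
$r{\left(Y \right)} = 4092$ ($r{\left(Y \right)} = -4 + \left(18 + 2 \left(-5\right)\right)^{4} = -4 + \left(18 - 10\right)^{4} = -4 + 8^{4} = -4 + 4096 = 4092$)
$a{\left(x,O \right)} = x + x \left(O + x^{2}\right)$ ($a{\left(x,O \right)} = \left(O + x^{2}\right) x + x = x \left(O + x^{2}\right) + x = x + x \left(O + x^{2}\right)$)
$\left(229 + 265\right) + \sqrt{-46 + a{\left(5,r{\left(Z \right)} \right)}} = \left(229 + 265\right) + \sqrt{-46 + 5 \left(1 + 4092 + 5^{2}\right)} = 494 + \sqrt{-46 + 5 \left(1 + 4092 + 25\right)} = 494 + \sqrt{-46 + 5 \cdot 4118} = 494 + \sqrt{-46 + 20590} = 494 + \sqrt{20544} = 494 + 8 \sqrt{321}$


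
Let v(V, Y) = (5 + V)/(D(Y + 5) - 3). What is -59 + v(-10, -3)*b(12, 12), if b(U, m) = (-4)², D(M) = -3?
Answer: -137/3 ≈ -45.667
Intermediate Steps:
b(U, m) = 16
v(V, Y) = -⅚ - V/6 (v(V, Y) = (5 + V)/(-3 - 3) = (5 + V)/(-6) = (5 + V)*(-⅙) = -⅚ - V/6)
-59 + v(-10, -3)*b(12, 12) = -59 + (-⅚ - ⅙*(-10))*16 = -59 + (-⅚ + 5/3)*16 = -59 + (⅚)*16 = -59 + 40/3 = -137/3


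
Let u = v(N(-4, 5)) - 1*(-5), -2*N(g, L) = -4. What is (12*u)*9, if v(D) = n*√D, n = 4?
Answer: 540 + 432*√2 ≈ 1150.9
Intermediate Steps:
N(g, L) = 2 (N(g, L) = -½*(-4) = 2)
v(D) = 4*√D
u = 5 + 4*√2 (u = 4*√2 - 1*(-5) = 4*√2 + 5 = 5 + 4*√2 ≈ 10.657)
(12*u)*9 = (12*(5 + 4*√2))*9 = (60 + 48*√2)*9 = 540 + 432*√2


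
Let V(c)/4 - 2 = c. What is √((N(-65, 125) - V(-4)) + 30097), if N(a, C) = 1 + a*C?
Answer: √21981 ≈ 148.26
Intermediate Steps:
N(a, C) = 1 + C*a
V(c) = 8 + 4*c
√((N(-65, 125) - V(-4)) + 30097) = √(((1 + 125*(-65)) - (8 + 4*(-4))) + 30097) = √(((1 - 8125) - (8 - 16)) + 30097) = √((-8124 - 1*(-8)) + 30097) = √((-8124 + 8) + 30097) = √(-8116 + 30097) = √21981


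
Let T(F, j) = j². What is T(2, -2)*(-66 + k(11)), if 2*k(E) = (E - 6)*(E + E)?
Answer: -44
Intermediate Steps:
k(E) = E*(-6 + E) (k(E) = ((E - 6)*(E + E))/2 = ((-6 + E)*(2*E))/2 = (2*E*(-6 + E))/2 = E*(-6 + E))
T(2, -2)*(-66 + k(11)) = (-2)²*(-66 + 11*(-6 + 11)) = 4*(-66 + 11*5) = 4*(-66 + 55) = 4*(-11) = -44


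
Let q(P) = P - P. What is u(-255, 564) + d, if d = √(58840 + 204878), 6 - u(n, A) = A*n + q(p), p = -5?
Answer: 143826 + 21*√598 ≈ 1.4434e+5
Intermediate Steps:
q(P) = 0
u(n, A) = 6 - A*n (u(n, A) = 6 - (A*n + 0) = 6 - A*n)
d = 21*√598 (d = √263718 = 21*√598 ≈ 513.54)
u(-255, 564) + d = (6 - 1*564*(-255)) + 21*√598 = (6 + 143820) + 21*√598 = 143826 + 21*√598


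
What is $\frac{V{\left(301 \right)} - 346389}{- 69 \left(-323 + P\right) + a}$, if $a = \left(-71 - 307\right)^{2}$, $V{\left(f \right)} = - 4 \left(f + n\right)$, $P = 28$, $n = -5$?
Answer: $- \frac{347573}{163239} \approx -2.1292$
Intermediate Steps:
$V{\left(f \right)} = 20 - 4 f$ ($V{\left(f \right)} = - 4 \left(f - 5\right) = - 4 \left(-5 + f\right) = 20 - 4 f$)
$a = 142884$ ($a = \left(-378\right)^{2} = 142884$)
$\frac{V{\left(301 \right)} - 346389}{- 69 \left(-323 + P\right) + a} = \frac{\left(20 - 1204\right) - 346389}{- 69 \left(-323 + 28\right) + 142884} = \frac{\left(20 - 1204\right) - 346389}{\left(-69\right) \left(-295\right) + 142884} = \frac{-1184 - 346389}{20355 + 142884} = - \frac{347573}{163239}$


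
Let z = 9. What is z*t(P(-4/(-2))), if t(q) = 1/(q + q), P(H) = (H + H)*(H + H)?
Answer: 9/32 ≈ 0.28125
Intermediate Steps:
P(H) = 4*H² (P(H) = (2*H)*(2*H) = 4*H²)
t(q) = 1/(2*q)
z*t(P(-4/(-2))) = 9*(1/(2*((4*(-4/(-2))²)))) = 9*(1/(2*((4*(-4*(-½))²)))) = 9*(1/(2*((4*2²)))) = 9*(1/(2*((4*4)))) = 9*((½)/16) = 9*((½)*(1/16)) = 9*(1/32) = 9/32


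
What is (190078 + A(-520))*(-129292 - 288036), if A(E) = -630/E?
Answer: -1031229903508/13 ≈ -7.9325e+10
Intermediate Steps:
(190078 + A(-520))*(-129292 - 288036) = (190078 - 630/(-520))*(-129292 - 288036) = (190078 - 630*(-1/520))*(-417328) = (190078 + 63/52)*(-417328) = (9884119/52)*(-417328) = -1031229903508/13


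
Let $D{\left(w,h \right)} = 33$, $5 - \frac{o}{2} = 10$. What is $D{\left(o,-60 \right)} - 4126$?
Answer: $-4093$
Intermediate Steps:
$o = -10$ ($o = 10 - 20 = -10$)
$D{\left(o,-60 \right)} - 4126 = 33 - 4126 = -4093$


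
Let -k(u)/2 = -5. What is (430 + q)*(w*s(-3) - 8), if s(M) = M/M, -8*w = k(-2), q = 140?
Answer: -10545/2 ≈ -5272.5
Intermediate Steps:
k(u) = 10 (k(u) = -2*(-5) = 10)
w = -5/4 (w = -⅛*10 = -5/4 ≈ -1.2500)
s(M) = 1
(430 + q)*(w*s(-3) - 8) = (430 + 140)*(-5/4*1 - 8) = 570*(-5/4 - 8) = 570*(-37/4) = -10545/2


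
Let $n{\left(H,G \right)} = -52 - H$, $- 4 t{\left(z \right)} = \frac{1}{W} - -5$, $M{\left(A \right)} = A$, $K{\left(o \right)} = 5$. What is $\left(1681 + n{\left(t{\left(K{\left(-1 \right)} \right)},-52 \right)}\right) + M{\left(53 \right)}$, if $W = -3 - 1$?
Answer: $\frac{26931}{16} \approx 1683.2$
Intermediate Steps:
$W = -4$ ($W = -3 - 1 = -4$)
$t{\left(z \right)} = - \frac{19}{16}$ ($t{\left(z \right)} = - \frac{\frac{1}{-4} - -5}{4} = - \frac{- \frac{1}{4} + 5}{4} = \left(- \frac{1}{4}\right) \frac{19}{4} = - \frac{19}{16}$)
$\left(1681 + n{\left(t{\left(K{\left(-1 \right)} \right)},-52 \right)}\right) + M{\left(53 \right)} = \left(1681 - \frac{813}{16}\right) + 53 = \frac{26083}{16} + 53 = \frac{26931}{16}$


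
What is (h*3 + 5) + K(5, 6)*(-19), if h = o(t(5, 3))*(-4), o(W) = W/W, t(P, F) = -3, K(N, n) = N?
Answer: -102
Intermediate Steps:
o(W) = 1
h = -4 (h = 1*(-4) = -4)
(h*3 + 5) + K(5, 6)*(-19) = (-4*3 + 5) + 5*(-19) = (-12 + 5) - 95 = -7 - 95 = -102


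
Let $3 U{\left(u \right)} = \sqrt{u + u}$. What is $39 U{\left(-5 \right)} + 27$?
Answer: $27 + 13 i \sqrt{10} \approx 27.0 + 41.11 i$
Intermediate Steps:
$U{\left(u \right)} = \frac{\sqrt{2} \sqrt{u}}{3}$ ($U{\left(u \right)} = \frac{\sqrt{u + u}}{3} = \frac{\sqrt{2 u}}{3} = \frac{\sqrt{2} \sqrt{u}}{3}$)
$39 U{\left(-5 \right)} + 27 = 39 \frac{\sqrt{2} \sqrt{-5}}{3} + 27 = 39 \frac{\sqrt{2} i \sqrt{5}}{3} + 27 = 39 \frac{i \sqrt{10}}{3} + 27 = 13 i \sqrt{10} + 27 = 27 + 13 i \sqrt{10}$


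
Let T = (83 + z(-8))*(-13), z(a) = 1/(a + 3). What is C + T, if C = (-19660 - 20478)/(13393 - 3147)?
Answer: -588773/545 ≈ -1080.3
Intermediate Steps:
z(a) = 1/(3 + a)
T = -5382/5 (T = (83 + 1/(3 - 8))*(-13) = (83 + 1/(-5))*(-13) = (83 - ⅕)*(-13) = (414/5)*(-13) = -5382/5 ≈ -1076.4)
C = -427/109 (C = -40138/10246 = -40138*1/10246 = -427/109 ≈ -3.9174)
C + T = -427/109 - 5382/5 = -588773/545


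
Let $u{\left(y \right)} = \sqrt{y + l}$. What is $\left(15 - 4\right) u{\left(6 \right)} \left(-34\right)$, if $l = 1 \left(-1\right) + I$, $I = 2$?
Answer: $- 374 \sqrt{7} \approx -989.51$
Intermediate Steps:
$l = 1$ ($l = 1 \left(-1\right) + 2 = -1 + 2 = 1$)
$u{\left(y \right)} = \sqrt{1 + y}$ ($u{\left(y \right)} = \sqrt{y + 1} = \sqrt{1 + y}$)
$\left(15 - 4\right) u{\left(6 \right)} \left(-34\right) = \left(15 - 4\right) \sqrt{1 + 6} \left(-34\right) = 11 \sqrt{7} \left(-34\right) = - 374 \sqrt{7}$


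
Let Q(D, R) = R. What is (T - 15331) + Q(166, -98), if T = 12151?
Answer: -3278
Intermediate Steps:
(T - 15331) + Q(166, -98) = (12151 - 15331) - 98 = -3180 - 98 = -3278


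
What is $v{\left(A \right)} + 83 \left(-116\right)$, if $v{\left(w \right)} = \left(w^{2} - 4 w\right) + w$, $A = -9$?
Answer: $-9520$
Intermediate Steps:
$v{\left(w \right)} = w^{2} - 3 w$
$v{\left(A \right)} + 83 \left(-116\right) = - 9 \left(-3 - 9\right) + 83 \left(-116\right) = \left(-9\right) \left(-12\right) - 9628 = 108 - 9628 = -9520$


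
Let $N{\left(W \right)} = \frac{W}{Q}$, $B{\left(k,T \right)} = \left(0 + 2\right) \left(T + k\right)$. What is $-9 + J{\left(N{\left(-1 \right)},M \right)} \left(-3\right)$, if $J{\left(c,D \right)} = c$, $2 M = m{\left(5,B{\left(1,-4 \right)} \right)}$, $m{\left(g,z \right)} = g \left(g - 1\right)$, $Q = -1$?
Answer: $-12$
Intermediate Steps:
$B{\left(k,T \right)} = 2 T + 2 k$ ($B{\left(k,T \right)} = 2 \left(T + k\right) = 2 T + 2 k$)
$N{\left(W \right)} = - W$ ($N{\left(W \right)} = \frac{W}{-1} = W \left(-1\right) = - W$)
$m{\left(g,z \right)} = g \left(-1 + g\right)$
$M = 10$ ($M = \frac{5 \left(-1 + 5\right)}{2} = \frac{5 \cdot 4}{2} = \frac{1}{2} \cdot 20 = 10$)
$-9 + J{\left(N{\left(-1 \right)},M \right)} \left(-3\right) = -9 + \left(-1\right) \left(-1\right) \left(-3\right) = -9 + 1 \left(-3\right) = -9 - 3 = -12$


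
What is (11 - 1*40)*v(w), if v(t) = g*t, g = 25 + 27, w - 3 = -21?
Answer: 27144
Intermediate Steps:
w = -18 (w = 3 - 21 = -18)
g = 52
v(t) = 52*t
(11 - 1*40)*v(w) = (11 - 1*40)*(52*(-18)) = (11 - 40)*(-936) = -29*(-936) = 27144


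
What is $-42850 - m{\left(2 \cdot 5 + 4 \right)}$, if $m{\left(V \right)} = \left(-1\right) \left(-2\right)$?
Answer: $-42852$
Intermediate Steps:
$m{\left(V \right)} = 2$
$-42850 - m{\left(2 \cdot 5 + 4 \right)} = -42850 - 2 = -42852$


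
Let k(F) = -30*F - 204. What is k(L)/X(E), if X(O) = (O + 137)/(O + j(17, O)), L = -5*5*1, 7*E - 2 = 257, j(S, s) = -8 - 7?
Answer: 2002/29 ≈ 69.034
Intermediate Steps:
j(S, s) = -15
E = 37 (E = 2/7 + (⅐)*257 = 2/7 + 257/7 = 37)
L = -25 (L = -25*1 = -25)
k(F) = -204 - 30*F
X(O) = (137 + O)/(-15 + O) (X(O) = (O + 137)/(O - 15) = (137 + O)/(-15 + O))
k(L)/X(E) = (-204 - 30*(-25))/(((137 + 37)/(-15 + 37))) = (-204 + 750)/((174/22)) = 546/(((1/22)*174)) = 546/(87/11) = 546*(11/87) = 2002/29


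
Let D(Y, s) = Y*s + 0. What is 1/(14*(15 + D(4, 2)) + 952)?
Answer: 1/1274 ≈ 0.00078493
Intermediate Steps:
D(Y, s) = Y*s
1/(14*(15 + D(4, 2)) + 952) = 1/(14*(15 + 4*2) + 952) = 1/(14*(15 + 8) + 952) = 1/(14*23 + 952) = 1/(322 + 952) = 1/1274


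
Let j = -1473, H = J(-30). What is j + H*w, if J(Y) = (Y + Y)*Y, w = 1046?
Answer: 1881327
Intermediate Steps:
J(Y) = 2*Y² (J(Y) = (2*Y)*Y = 2*Y²)
H = 1800 (H = 2*(-30)² = 2*900 = 1800)
j + H*w = -1473 + 1800*1046 = -1473 + 1882800 = 1881327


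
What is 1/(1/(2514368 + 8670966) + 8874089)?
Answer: 11185334/99259649410727 ≈ 1.1269e-7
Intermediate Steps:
1/(1/(2514368 + 8670966) + 8874089) = 1/(1/11185334 + 8874089) = 1/(99259649410727/11185334) = 11185334/99259649410727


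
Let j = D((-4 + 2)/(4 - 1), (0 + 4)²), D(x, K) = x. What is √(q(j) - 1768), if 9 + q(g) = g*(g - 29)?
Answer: I*√15815/3 ≈ 41.919*I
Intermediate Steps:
j = -⅔ (j = (-4 + 2)/(4 - 1) = -2/3 = -2*⅓ = -⅔ ≈ -0.66667)
q(g) = -9 + g*(-29 + g) (q(g) = -9 + g*(g - 29) = -9 + g*(-29 + g))
√(q(j) - 1768) = √((-9 + (-⅔)² - 29*(-⅔)) - 1768) = √((-9 + 4/9 + 58/3) - 1768) = √(97/9 - 1768) = √(-15815/9) = I*√15815/3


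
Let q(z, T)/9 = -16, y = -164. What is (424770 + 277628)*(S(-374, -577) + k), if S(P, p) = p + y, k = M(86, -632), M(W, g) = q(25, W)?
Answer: -621622230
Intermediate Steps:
q(z, T) = -144 (q(z, T) = 9*(-16) = -144)
M(W, g) = -144
k = -144
S(P, p) = -164 + p (S(P, p) = p - 164 = -164 + p)
(424770 + 277628)*(S(-374, -577) + k) = (424770 + 277628)*((-164 - 577) - 144) = 702398*(-741 - 144) = 702398*(-885) = -621622230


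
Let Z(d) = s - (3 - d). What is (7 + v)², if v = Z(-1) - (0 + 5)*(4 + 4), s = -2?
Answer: 1521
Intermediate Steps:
Z(d) = -5 + d (Z(d) = -2 - (3 - d) = -2 + (-3 + d) = -5 + d)
v = -46 (v = (-5 - 1) - (0 + 5)*(4 + 4) = -6 - 5*8 = -6 - 1*40 = -6 - 40 = -46)
(7 + v)² = (7 - 46)² = (-39)² = 1521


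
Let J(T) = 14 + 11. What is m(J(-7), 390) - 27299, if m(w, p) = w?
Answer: -27274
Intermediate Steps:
J(T) = 25
m(J(-7), 390) - 27299 = 25 - 27299 = -27274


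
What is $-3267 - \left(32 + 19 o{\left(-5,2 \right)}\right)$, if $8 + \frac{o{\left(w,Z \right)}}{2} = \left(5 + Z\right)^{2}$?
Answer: $-4857$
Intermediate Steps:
$o{\left(w,Z \right)} = -16 + 2 \left(5 + Z\right)^{2}$
$-3267 - \left(32 + 19 o{\left(-5,2 \right)}\right) = -3267 - \left(32 + 19 \left(-16 + 2 \left(5 + 2\right)^{2}\right)\right) = -3267 - \left(32 + 19 \left(-16 + 2 \cdot 7^{2}\right)\right) = -3267 - \left(32 + 19 \left(-16 + 2 \cdot 49\right)\right) = -3267 - \left(32 + 19 \left(-16 + 98\right)\right) = -3267 - \left(32 + 19 \cdot 82\right) = -3267 - \left(32 + 1558\right) = -3267 - 1590 = -4857$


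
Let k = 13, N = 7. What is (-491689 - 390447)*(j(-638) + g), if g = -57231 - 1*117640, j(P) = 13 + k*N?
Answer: 154168262312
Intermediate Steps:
j(P) = 104 (j(P) = 13 + 13*7 = 13 + 91 = 104)
g = -174871 (g = -57231 - 117640 = -174871)
(-491689 - 390447)*(j(-638) + g) = (-491689 - 390447)*(104 - 174871) = -882136*(-174767) = 154168262312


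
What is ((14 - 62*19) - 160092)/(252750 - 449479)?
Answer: 161256/196729 ≈ 0.81969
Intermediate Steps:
((14 - 62*19) - 160092)/(252750 - 449479) = ((14 - 1178) - 160092)/(-196729) = (-1164 - 160092)*(-1/196729) = -161256*(-1/196729) = 161256/196729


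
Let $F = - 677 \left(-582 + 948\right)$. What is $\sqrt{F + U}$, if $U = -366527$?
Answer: $i \sqrt{614309} \approx 783.78 i$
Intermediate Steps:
$F = -247782$ ($F = \left(-677\right) 366 = -247782$)
$\sqrt{F + U} = \sqrt{-247782 - 366527} = \sqrt{-614309} = i \sqrt{614309}$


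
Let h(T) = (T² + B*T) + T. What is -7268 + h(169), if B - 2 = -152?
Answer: -3888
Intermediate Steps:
B = -150 (B = 2 - 152 = -150)
h(T) = T² - 149*T (h(T) = (T² - 150*T) + T = T² - 149*T)
-7268 + h(169) = -7268 + 169*(-149 + 169) = -7268 + 169*20 = -7268 + 3380 = -3888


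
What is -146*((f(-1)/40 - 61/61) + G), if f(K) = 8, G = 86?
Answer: -62196/5 ≈ -12439.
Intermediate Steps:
-146*((f(-1)/40 - 61/61) + G) = -146*((8/40 - 61/61) + 86) = -146*((8*(1/40) - 61*1/61) + 86) = -146*((⅕ - 1) + 86) = -146*(-⅘ + 86) = -146*426/5 = -62196/5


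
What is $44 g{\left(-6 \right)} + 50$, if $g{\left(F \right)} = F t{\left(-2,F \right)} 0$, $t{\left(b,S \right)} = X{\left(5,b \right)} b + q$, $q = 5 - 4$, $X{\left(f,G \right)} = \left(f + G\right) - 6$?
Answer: $50$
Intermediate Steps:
$X{\left(f,G \right)} = -6 + G + f$ ($X{\left(f,G \right)} = \left(G + f\right) - 6 = -6 + G + f$)
$q = 1$ ($q = 5 - 4 = 1$)
$t{\left(b,S \right)} = 1 + b \left(-1 + b\right)$ ($t{\left(b,S \right)} = \left(-6 + b + 5\right) b + 1 = \left(-1 + b\right) b + 1 = b \left(-1 + b\right) + 1 = 1 + b \left(-1 + b\right)$)
$g{\left(F \right)} = 0$ ($g{\left(F \right)} = F \left(1 - 2 \left(-1 - 2\right)\right) 0 = F \left(1 - -6\right) 0 = F \left(1 + 6\right) 0 = F 7 \cdot 0 = 7 F 0 = 0$)
$44 g{\left(-6 \right)} + 50 = 44 \cdot 0 + 50 = 0 + 50 = 50$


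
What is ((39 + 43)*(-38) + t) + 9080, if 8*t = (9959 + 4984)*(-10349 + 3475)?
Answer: -51335235/4 ≈ -1.2834e+7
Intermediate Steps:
t = -51359091/4 (t = ((9959 + 4984)*(-10349 + 3475))/8 = (14943*(-6874))/8 = (1/8)*(-102718182) = -51359091/4 ≈ -1.2840e+7)
((39 + 43)*(-38) + t) + 9080 = ((39 + 43)*(-38) - 51359091/4) + 9080 = (82*(-38) - 51359091/4) + 9080 = (-3116 - 51359091/4) + 9080 = -51371555/4 + 9080 = -51335235/4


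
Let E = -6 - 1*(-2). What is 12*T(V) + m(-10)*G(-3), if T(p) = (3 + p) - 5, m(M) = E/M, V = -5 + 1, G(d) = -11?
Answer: -382/5 ≈ -76.400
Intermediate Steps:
E = -4 (E = -6 + 2 = -4)
V = -4
m(M) = -4/M
T(p) = -2 + p
12*T(V) + m(-10)*G(-3) = 12*(-2 - 4) - 4/(-10)*(-11) = 12*(-6) - 4*(-1/10)*(-11) = -72 + (2/5)*(-11) = -72 - 22/5 = -382/5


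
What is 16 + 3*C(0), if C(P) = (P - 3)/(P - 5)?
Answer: 89/5 ≈ 17.800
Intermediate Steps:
C(P) = (-3 + P)/(-5 + P)
16 + 3*C(0) = 16 + 3*((-3 + 0)/(-5 + 0)) = 16 + 3*(-3/(-5)) = 16 + 3*(-⅕*(-3)) = 16 + 3*(⅗) = 16 + 9/5 = 89/5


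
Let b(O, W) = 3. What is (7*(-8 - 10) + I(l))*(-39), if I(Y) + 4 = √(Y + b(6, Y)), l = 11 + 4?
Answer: 5070 - 117*√2 ≈ 4904.5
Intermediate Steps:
l = 15
I(Y) = -4 + √(3 + Y) (I(Y) = -4 + √(Y + 3) = -4 + √(3 + Y))
(7*(-8 - 10) + I(l))*(-39) = (7*(-8 - 10) + (-4 + √(3 + 15)))*(-39) = (7*(-18) + (-4 + √18))*(-39) = (-126 + (-4 + 3*√2))*(-39) = (-130 + 3*√2)*(-39) = 5070 - 117*√2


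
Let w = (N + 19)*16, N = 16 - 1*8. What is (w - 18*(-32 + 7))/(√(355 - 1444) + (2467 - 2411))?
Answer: 49392/4225 - 29106*I/4225 ≈ 11.69 - 6.889*I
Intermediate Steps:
N = 8 (N = 16 - 8 = 8)
w = 432 (w = (8 + 19)*16 = 27*16 = 432)
(w - 18*(-32 + 7))/(√(355 - 1444) + (2467 - 2411)) = (432 - 18*(-32 + 7))/(√(355 - 1444) + (2467 - 2411)) = (432 - 18*(-25))/(√(-1089) + 56) = (432 + 450)/(33*I + 56) = 882/(56 + 33*I) = 882*((56 - 33*I)/4225) = 882*(56 - 33*I)/4225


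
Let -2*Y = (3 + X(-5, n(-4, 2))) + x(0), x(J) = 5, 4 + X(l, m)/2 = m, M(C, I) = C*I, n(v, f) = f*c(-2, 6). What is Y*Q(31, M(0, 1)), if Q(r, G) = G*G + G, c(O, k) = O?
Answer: 0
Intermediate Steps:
n(v, f) = -2*f (n(v, f) = f*(-2) = -2*f)
X(l, m) = -8 + 2*m
Q(r, G) = G + G**2 (Q(r, G) = G**2 + G = G + G**2)
Y = 4 (Y = -((3 + (-8 + 2*(-2*2))) + 5)/2 = -((3 + (-8 + 2*(-4))) + 5)/2 = -((3 + (-8 - 8)) + 5)/2 = -((3 - 16) + 5)/2 = -(-13 + 5)/2 = -1/2*(-8) = 4)
Y*Q(31, M(0, 1)) = 4*((0*1)*(1 + 0*1)) = 4*(0*(1 + 0)) = 4*(0*1) = 4*0 = 0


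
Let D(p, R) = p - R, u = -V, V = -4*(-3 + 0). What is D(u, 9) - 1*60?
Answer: -81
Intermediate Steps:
V = 12 (V = -4*(-3) = 12)
u = -12 (u = -1*12 = -12)
D(u, 9) - 1*60 = (-12 - 1*9) - 1*60 = (-12 - 9) - 60 = -21 - 60 = -81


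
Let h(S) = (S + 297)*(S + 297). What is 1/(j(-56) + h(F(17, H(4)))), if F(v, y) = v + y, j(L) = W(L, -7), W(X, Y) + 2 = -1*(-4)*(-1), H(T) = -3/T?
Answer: 16/1569913 ≈ 1.0192e-5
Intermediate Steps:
W(X, Y) = -6 (W(X, Y) = -2 - 1*(-4)*(-1) = -2 + 4*(-1) = -2 - 4 = -6)
j(L) = -6
h(S) = (297 + S)² (h(S) = (297 + S)*(297 + S) = (297 + S)²)
1/(j(-56) + h(F(17, H(4)))) = 1/(-6 + (297 + (17 - 3/4))²) = 1/(-6 + (297 + (17 - 3*¼))²) = 1/(-6 + (297 + (17 - ¾))²) = 1/(-6 + (297 + 65/4)²) = 1/(-6 + (1253/4)²) = 1/(-6 + 1570009/16) = 1/(1569913/16) = 16/1569913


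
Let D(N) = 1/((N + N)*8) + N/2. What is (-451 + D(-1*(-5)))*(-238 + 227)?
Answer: 394669/80 ≈ 4933.4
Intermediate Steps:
D(N) = N/2 + 1/(16*N) (D(N) = (⅛)/(2*N) + N*(½) = (1/(2*N))*(⅛) + N/2 = 1/(16*N) + N/2 = N/2 + 1/(16*N))
(-451 + D(-1*(-5)))*(-238 + 227) = (-451 + ((-1*(-5))/2 + 1/(16*((-1*(-5))))))*(-238 + 227) = (-451 + ((½)*5 + (1/16)/5))*(-11) = (-451 + (5/2 + (1/16)*(⅕)))*(-11) = (-451 + (5/2 + 1/80))*(-11) = (-451 + 201/80)*(-11) = -35879/80*(-11) = 394669/80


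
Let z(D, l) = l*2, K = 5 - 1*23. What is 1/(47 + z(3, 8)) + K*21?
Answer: -23813/63 ≈ -377.98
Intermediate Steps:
K = -18 (K = 5 - 23 = -18)
z(D, l) = 2*l
1/(47 + z(3, 8)) + K*21 = 1/(47 + 2*8) - 18*21 = 1/(47 + 16) - 378 = 1/63 - 378 = -23813/63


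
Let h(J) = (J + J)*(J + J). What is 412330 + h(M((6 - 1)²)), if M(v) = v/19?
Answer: 148853630/361 ≈ 4.1234e+5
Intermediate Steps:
M(v) = v/19 (M(v) = v*(1/19) = v/19)
h(J) = 4*J² (h(J) = (2*J)*(2*J) = 4*J²)
412330 + h(M((6 - 1)²)) = 412330 + 4*((6 - 1)²/19)² = 412330 + 4*((1/19)*5²)² = 412330 + 4*((1/19)*25)² = 412330 + 4*(25/19)² = 412330 + 4*(625/361) = 412330 + 2500/361 = 148853630/361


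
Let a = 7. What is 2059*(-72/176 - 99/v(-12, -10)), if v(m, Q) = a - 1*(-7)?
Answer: -1185984/77 ≈ -15402.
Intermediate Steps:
v(m, Q) = 14 (v(m, Q) = 7 - 1*(-7) = 7 + 7 = 14)
2059*(-72/176 - 99/v(-12, -10)) = 2059*(-72/176 - 99/14) = 2059*(-72*1/176 - 99*1/14) = 2059*(-9/22 - 99/14) = 2059*(-576/77) = -1185984/77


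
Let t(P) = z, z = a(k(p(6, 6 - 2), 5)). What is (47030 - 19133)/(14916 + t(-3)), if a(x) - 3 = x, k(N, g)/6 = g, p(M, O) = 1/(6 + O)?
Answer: 9299/4983 ≈ 1.8661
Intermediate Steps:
k(N, g) = 6*g
a(x) = 3 + x
z = 33 (z = 3 + 6*5 = 3 + 30 = 33)
t(P) = 33
(47030 - 19133)/(14916 + t(-3)) = (47030 - 19133)/(14916 + 33) = 27897/14949 = 27897*(1/14949) = 9299/4983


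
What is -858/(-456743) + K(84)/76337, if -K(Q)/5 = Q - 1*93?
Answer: 86050581/34866390391 ≈ 0.0024680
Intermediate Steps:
K(Q) = 465 - 5*Q (K(Q) = -5*(Q - 1*93) = -5*(Q - 93) = -5*(-93 + Q) = 465 - 5*Q)
-858/(-456743) + K(84)/76337 = -858/(-456743) + (465 - 5*84)/76337 = -858*(-1/456743) + (465 - 420)*(1/76337) = 858/456743 + 45*(1/76337) = 858/456743 + 45/76337 = 86050581/34866390391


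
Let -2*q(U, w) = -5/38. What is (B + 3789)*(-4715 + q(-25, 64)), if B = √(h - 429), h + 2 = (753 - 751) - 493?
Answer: -1357731315/76 - 358335*I*√922/76 ≈ -1.7865e+7 - 1.4317e+5*I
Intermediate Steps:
h = -493 (h = -2 + ((753 - 751) - 493) = -2 + (2 - 493) = -2 - 491 = -493)
q(U, w) = 5/76 (q(U, w) = -(-5)/(2*38) = -½*(-5/38) = 5/76)
B = I*√922 (B = √(-493 - 429) = √(-922) = I*√922 ≈ 30.364*I)
(B + 3789)*(-4715 + q(-25, 64)) = (I*√922 + 3789)*(-4715 + 5/76) = (3789 + I*√922)*(-358335/76) = -1357731315/76 - 358335*I*√922/76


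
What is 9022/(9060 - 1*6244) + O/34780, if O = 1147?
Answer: 1070997/330880 ≈ 3.2368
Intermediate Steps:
9022/(9060 - 1*6244) + O/34780 = 9022/(9060 - 1*6244) + 1147/34780 = 9022/(9060 - 6244) + 1147*(1/34780) = 9022/2816 + 31/940 = 9022*(1/2816) + 31/940 = 4511/1408 + 31/940 = 1070997/330880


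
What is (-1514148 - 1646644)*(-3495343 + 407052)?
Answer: 9761445486472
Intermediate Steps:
(-1514148 - 1646644)*(-3495343 + 407052) = -3160792*(-3088291) = 9761445486472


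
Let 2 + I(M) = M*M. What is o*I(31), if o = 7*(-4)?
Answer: -26852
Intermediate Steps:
o = -28
I(M) = -2 + M**2 (I(M) = -2 + M*M = -2 + M**2)
o*I(31) = -28*(-2 + 31**2) = -28*(-2 + 961) = -28*959 = -26852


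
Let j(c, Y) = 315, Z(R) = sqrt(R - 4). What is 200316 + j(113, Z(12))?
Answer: 200631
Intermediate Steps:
Z(R) = sqrt(-4 + R)
200316 + j(113, Z(12)) = 200316 + 315 = 200631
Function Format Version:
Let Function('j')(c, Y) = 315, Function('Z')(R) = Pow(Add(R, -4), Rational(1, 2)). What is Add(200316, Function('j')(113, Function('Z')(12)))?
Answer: 200631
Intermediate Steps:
Function('Z')(R) = Pow(Add(-4, R), Rational(1, 2))
Add(200316, Function('j')(113, Function('Z')(12))) = Add(200316, 315) = 200631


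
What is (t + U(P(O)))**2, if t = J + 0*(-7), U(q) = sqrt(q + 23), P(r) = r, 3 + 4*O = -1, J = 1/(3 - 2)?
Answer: (1 + sqrt(22))**2 ≈ 32.381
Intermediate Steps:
J = 1 (J = 1/1 = 1)
O = -1 (O = -3/4 + (1/4)*(-1) = -3/4 - 1/4 = -1)
U(q) = sqrt(23 + q)
t = 1 (t = 1 + 0*(-7) = 1 + 0 = 1)
(t + U(P(O)))**2 = (1 + sqrt(23 - 1))**2 = (1 + sqrt(22))**2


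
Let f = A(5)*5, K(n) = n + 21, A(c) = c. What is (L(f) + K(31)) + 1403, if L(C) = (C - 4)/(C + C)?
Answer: 72771/50 ≈ 1455.4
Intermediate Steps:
K(n) = 21 + n
f = 25 (f = 5*5 = 25)
L(C) = (-4 + C)/(2*C) (L(C) = (-4 + C)/((2*C)) = (-4 + C)*(1/(2*C)) = (-4 + C)/(2*C))
(L(f) + K(31)) + 1403 = ((½)*(-4 + 25)/25 + (21 + 31)) + 1403 = ((½)*(1/25)*21 + 52) + 1403 = (21/50 + 52) + 1403 = 2621/50 + 1403 = 72771/50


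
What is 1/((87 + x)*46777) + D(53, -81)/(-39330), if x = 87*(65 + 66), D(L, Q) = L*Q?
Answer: 128119117903/1173753743580 ≈ 0.10915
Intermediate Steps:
x = 11397 (x = 87*131 = 11397)
1/((87 + x)*46777) + D(53, -81)/(-39330) = 1/((87 + 11397)*46777) + (53*(-81))/(-39330) = (1/46777)/11484 - 4293*(-1/39330) = (1/11484)*(1/46777) + 477/4370 = 1/537187068 + 477/4370 = 128119117903/1173753743580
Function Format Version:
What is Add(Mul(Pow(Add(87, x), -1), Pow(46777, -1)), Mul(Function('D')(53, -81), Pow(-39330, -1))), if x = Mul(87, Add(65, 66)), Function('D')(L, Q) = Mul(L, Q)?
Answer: Rational(128119117903, 1173753743580) ≈ 0.10915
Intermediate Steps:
x = 11397 (x = Mul(87, 131) = 11397)
Add(Mul(Pow(Add(87, x), -1), Pow(46777, -1)), Mul(Function('D')(53, -81), Pow(-39330, -1))) = Add(Mul(Pow(Add(87, 11397), -1), Pow(46777, -1)), Mul(Mul(53, -81), Pow(-39330, -1))) = Add(Mul(Pow(11484, -1), Rational(1, 46777)), Mul(-4293, Rational(-1, 39330))) = Add(Mul(Rational(1, 11484), Rational(1, 46777)), Rational(477, 4370)) = Add(Rational(1, 537187068), Rational(477, 4370)) = Rational(128119117903, 1173753743580)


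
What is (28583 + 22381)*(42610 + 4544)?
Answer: 2403156456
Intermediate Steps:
(28583 + 22381)*(42610 + 4544) = 50964*47154 = 2403156456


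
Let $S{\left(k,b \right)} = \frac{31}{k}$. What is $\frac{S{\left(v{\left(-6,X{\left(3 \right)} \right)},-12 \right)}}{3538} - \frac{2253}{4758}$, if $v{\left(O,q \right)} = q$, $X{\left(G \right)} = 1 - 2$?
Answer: $- \frac{11091}{22997} \approx -0.48228$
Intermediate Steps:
$X{\left(G \right)} = -1$
$\frac{S{\left(v{\left(-6,X{\left(3 \right)} \right)},-12 \right)}}{3538} - \frac{2253}{4758} = \frac{31 \frac{1}{-1}}{3538} - \frac{2253}{4758} = 31 \left(-1\right) \frac{1}{3538} - \frac{751}{1586} = \left(-31\right) \frac{1}{3538} - \frac{751}{1586} = - \frac{31}{3538} - \frac{751}{1586} = - \frac{11091}{22997}$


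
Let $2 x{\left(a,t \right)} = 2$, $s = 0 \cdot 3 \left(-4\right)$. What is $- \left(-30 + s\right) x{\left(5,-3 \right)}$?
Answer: $30$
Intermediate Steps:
$s = 0$ ($s = 0 \left(-4\right) = 0$)
$x{\left(a,t \right)} = 1$ ($x{\left(a,t \right)} = \frac{1}{2} \cdot 2 = 1$)
$- \left(-30 + s\right) x{\left(5,-3 \right)} = - \left(-30 + 0\right) 1 = - \left(-30\right) 1 = \left(-1\right) \left(-30\right) = 30$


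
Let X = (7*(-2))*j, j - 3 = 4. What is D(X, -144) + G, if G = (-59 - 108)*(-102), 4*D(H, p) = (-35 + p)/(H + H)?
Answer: 13354835/784 ≈ 17034.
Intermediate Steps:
j = 7 (j = 3 + 4 = 7)
X = -98 (X = (7*(-2))*7 = -14*7 = -98)
D(H, p) = (-35 + p)/(8*H) (D(H, p) = ((-35 + p)/(H + H))/4 = ((-35 + p)/((2*H)))/4 = ((-35 + p)*(1/(2*H)))/4 = ((-35 + p)/(2*H))/4 = (-35 + p)/(8*H))
G = 17034 (G = -167*(-102) = 17034)
D(X, -144) + G = (1/8)*(-35 - 144)/(-98) + 17034 = (1/8)*(-1/98)*(-179) + 17034 = 179/784 + 17034 = 13354835/784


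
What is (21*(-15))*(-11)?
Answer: 3465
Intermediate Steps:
(21*(-15))*(-11) = -315*(-11) = 3465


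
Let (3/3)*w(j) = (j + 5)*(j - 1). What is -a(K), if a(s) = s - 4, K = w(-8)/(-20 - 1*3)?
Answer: 119/23 ≈ 5.1739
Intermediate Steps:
w(j) = (-1 + j)*(5 + j) (w(j) = (j + 5)*(j - 1) = (5 + j)*(-1 + j) = (-1 + j)*(5 + j))
K = -27/23 (K = (-5 + (-8)**2 + 4*(-8))/(-20 - 1*3) = (-5 + 64 - 32)/(-20 - 3) = 27/(-23) = 27*(-1/23) = -27/23 ≈ -1.1739)
a(s) = -4 + s
-a(K) = -(-4 - 27/23) = -1*(-119/23) = 119/23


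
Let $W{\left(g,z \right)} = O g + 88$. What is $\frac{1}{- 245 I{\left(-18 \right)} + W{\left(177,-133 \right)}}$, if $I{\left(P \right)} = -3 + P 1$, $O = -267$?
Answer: $- \frac{1}{42026} \approx -2.3795 \cdot 10^{-5}$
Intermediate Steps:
$I{\left(P \right)} = -3 + P$
$W{\left(g,z \right)} = 88 - 267 g$ ($W{\left(g,z \right)} = - 267 g + 88 = 88 - 267 g$)
$\frac{1}{- 245 I{\left(-18 \right)} + W{\left(177,-133 \right)}} = \frac{1}{- 245 \left(-3 - 18\right) + \left(88 - 47259\right)} = \frac{1}{\left(-245\right) \left(-21\right) + \left(88 - 47259\right)} = \frac{1}{5145 - 47171} = \frac{1}{-42026} = - \frac{1}{42026}$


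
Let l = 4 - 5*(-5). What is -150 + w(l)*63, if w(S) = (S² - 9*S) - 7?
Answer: 35949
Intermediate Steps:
l = 29 (l = 4 + 25 = 29)
w(S) = -7 + S² - 9*S
-150 + w(l)*63 = -150 + (-7 + 29² - 9*29)*63 = -150 + (-7 + 841 - 261)*63 = -150 + 573*63 = -150 + 36099 = 35949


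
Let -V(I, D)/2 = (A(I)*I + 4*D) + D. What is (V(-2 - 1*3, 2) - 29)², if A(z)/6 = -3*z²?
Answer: 20693401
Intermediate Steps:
A(z) = -18*z² (A(z) = 6*(-3*z²) = -18*z²)
V(I, D) = -10*D + 36*I³ (V(I, D) = -2*(((-18*I²)*I + 4*D) + D) = -2*((-18*I³ + 4*D) + D) = -2*(-18*I³ + 5*D) = -10*D + 36*I³)
(V(-2 - 1*3, 2) - 29)² = ((-10*2 + 36*(-2 - 1*3)³) - 29)² = ((-20 + 36*(-2 - 3)³) - 29)² = ((-20 + 36*(-5)³) - 29)² = ((-20 + 36*(-125)) - 29)² = ((-20 - 4500) - 29)² = (-4520 - 29)² = (-4549)² = 20693401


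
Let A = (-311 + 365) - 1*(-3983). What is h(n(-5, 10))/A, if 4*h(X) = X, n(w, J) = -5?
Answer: -5/16148 ≈ -0.00030964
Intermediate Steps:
h(X) = X/4
A = 4037 (A = 54 + 3983 = 4037)
h(n(-5, 10))/A = ((¼)*(-5))/4037 = -5/4*1/4037 = -5/16148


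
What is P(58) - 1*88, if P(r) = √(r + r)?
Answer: -88 + 2*√29 ≈ -77.230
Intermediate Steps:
P(r) = √2*√r (P(r) = √(2*r) = √2*√r)
P(58) - 1*88 = √2*√58 - 1*88 = 2*√29 - 88 = -88 + 2*√29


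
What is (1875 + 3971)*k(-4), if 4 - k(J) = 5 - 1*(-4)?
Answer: -29230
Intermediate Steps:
k(J) = -5 (k(J) = 4 - (5 - 1*(-4)) = 4 - (5 + 4) = 4 - 1*9 = 4 - 9 = -5)
(1875 + 3971)*k(-4) = (1875 + 3971)*(-5) = 5846*(-5) = -29230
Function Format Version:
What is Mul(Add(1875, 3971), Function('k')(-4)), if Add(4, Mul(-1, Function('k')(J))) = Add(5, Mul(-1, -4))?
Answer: -29230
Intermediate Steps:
Function('k')(J) = -5 (Function('k')(J) = Add(4, Mul(-1, Add(5, Mul(-1, -4)))) = Add(4, Mul(-1, Add(5, 4))) = Add(4, Mul(-1, 9)) = Add(4, -9) = -5)
Mul(Add(1875, 3971), Function('k')(-4)) = Mul(Add(1875, 3971), -5) = Mul(5846, -5) = -29230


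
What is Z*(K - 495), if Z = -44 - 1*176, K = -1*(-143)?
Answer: 77440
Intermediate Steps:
K = 143
Z = -220 (Z = -44 - 176 = -220)
Z*(K - 495) = -220*(143 - 495) = -220*(-352) = 77440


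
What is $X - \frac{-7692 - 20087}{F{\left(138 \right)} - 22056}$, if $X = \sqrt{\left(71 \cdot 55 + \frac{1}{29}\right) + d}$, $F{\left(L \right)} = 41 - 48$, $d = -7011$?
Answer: $- \frac{27779}{22063} + \frac{i \sqrt{2612117}}{29} \approx -1.2591 + 55.731 i$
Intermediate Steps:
$F{\left(L \right)} = -7$
$X = \frac{i \sqrt{2612117}}{29}$ ($X = \sqrt{\left(71 \cdot 55 + \frac{1}{29}\right) - 7011} = \sqrt{\left(3905 + \frac{1}{29}\right) - 7011} = \sqrt{\frac{113246}{29} - 7011} = \sqrt{- \frac{90073}{29}} = \frac{i \sqrt{2612117}}{29} \approx 55.731 i$)
$X - \frac{-7692 - 20087}{F{\left(138 \right)} - 22056} = \frac{i \sqrt{2612117}}{29} - \frac{-7692 - 20087}{-7 - 22056} = \frac{i \sqrt{2612117}}{29} - - \frac{27779}{-22063} = \frac{i \sqrt{2612117}}{29} - \left(-27779\right) \left(- \frac{1}{22063}\right) = \frac{i \sqrt{2612117}}{29} - \frac{27779}{22063} = - \frac{27779}{22063} + \frac{i \sqrt{2612117}}{29}$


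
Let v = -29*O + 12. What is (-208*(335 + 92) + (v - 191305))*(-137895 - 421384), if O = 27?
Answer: 157096996868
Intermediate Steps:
v = -771 (v = -29*27 + 12 = -783 + 12 = -771)
(-208*(335 + 92) + (v - 191305))*(-137895 - 421384) = (-208*(335 + 92) + (-771 - 191305))*(-137895 - 421384) = (-208*427 - 192076)*(-559279) = (-88816 - 192076)*(-559279) = -280892*(-559279) = 157096996868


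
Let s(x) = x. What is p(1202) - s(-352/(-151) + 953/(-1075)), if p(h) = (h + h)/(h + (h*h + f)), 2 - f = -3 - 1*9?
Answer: -16934856132/11736259825 ≈ -1.4430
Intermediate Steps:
f = 14 (f = 2 - (-3 - 1*9) = 2 - (-3 - 9) = 2 - 1*(-12) = 2 + 12 = 14)
p(h) = 2*h/(14 + h + h²) (p(h) = (h + h)/(h + (h*h + 14)) = (2*h)/(h + (h² + 14)) = (2*h)/(h + (14 + h²)) = (2*h)/(14 + h + h²) = 2*h/(14 + h + h²))
p(1202) - s(-352/(-151) + 953/(-1075)) = 2*1202/(14 + 1202 + 1202²) - (-352/(-151) + 953/(-1075)) = 2*1202/(14 + 1202 + 1444804) - (-352*(-1/151) + 953*(-1/1075)) = 2*1202/1446020 - (352/151 - 953/1075) = 2*1202*(1/1446020) - 1*234497/162325 = 601/361505 - 234497/162325 = -16934856132/11736259825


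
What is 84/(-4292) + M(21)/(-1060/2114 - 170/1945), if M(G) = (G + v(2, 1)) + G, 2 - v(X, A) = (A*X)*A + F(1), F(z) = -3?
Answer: -19858572573/259781884 ≈ -76.443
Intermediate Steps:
v(X, A) = 5 - X*A² (v(X, A) = 2 - ((A*X)*A - 3) = 2 - (X*A² - 3) = 2 - (-3 + X*A²) = 2 + (3 - X*A²) = 5 - X*A²)
M(G) = 3 + 2*G (M(G) = (G + (5 - 1*2*1²)) + G = (G + (5 - 1*2*1)) + G = (G + (5 - 2)) + G = (G + 3) + G = (3 + G) + G = 3 + 2*G)
84/(-4292) + M(21)/(-1060/2114 - 170/1945) = 84/(-4292) + (3 + 2*21)/(-1060/2114 - 170/1945) = 84*(-1/4292) + (3 + 42)/(-1060*1/2114 - 170*1/1945) = -21/1073 + 45/(-530/1057 - 34/389) = -21/1073 + 45/(-242108/411173) = -21/1073 + 45*(-411173/242108) = -21/1073 - 18502785/242108 = -19858572573/259781884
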